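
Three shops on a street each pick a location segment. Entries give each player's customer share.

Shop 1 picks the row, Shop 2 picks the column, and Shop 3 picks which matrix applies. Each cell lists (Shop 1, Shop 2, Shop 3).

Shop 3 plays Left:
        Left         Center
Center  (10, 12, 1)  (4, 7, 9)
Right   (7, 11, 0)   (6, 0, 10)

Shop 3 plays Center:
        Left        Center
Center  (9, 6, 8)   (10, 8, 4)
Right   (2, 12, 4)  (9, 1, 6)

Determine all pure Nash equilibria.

(Center, Left, Left): Shop 3 can switch to Center (1 → 8). Not NE.
(Center, Left, Center): Shop 2 can switch to Center (6 → 8). Not NE.
(Center, Center, Left): Shop 1 can switch to Right (4 → 6). Not NE.
(Center, Center, Center): Shop 3 can switch to Left (4 → 9). Not NE.
(Right, Left, Left): Shop 1 can switch to Center (7 → 10). Not NE.
(Right, Left, Center): Shop 1 can switch to Center (2 → 9). Not NE.
(Right, Center, Left): Shop 2 can switch to Left (0 → 11). Not NE.
(Right, Center, Center): Shop 1 can switch to Center (9 → 10). Not NE.

This game has no pure Nash equilibrium.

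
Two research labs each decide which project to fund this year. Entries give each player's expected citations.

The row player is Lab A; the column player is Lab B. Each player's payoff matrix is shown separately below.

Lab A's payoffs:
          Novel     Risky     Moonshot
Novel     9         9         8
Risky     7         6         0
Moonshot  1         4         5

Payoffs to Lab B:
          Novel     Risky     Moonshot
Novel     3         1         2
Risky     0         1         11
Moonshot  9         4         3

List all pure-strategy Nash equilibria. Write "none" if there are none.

For each player, find the best response to each opponent profile; mutual best responses are the pure NE.
Lab A against Novel: payoffs 9, 7, 1 → best response Novel.
Lab A against Risky: payoffs 9, 6, 4 → best response Novel.
Lab A against Moonshot: payoffs 8, 0, 5 → best response Novel.
Lab B against Novel: payoffs 3, 1, 2 → best response Novel.
Lab B against Risky: payoffs 0, 1, 11 → best response Moonshot.
Lab B against Moonshot: payoffs 9, 4, 3 → best response Novel.
Mutual best responses: (Novel, Novel).

Pure NE: (Novel, Novel)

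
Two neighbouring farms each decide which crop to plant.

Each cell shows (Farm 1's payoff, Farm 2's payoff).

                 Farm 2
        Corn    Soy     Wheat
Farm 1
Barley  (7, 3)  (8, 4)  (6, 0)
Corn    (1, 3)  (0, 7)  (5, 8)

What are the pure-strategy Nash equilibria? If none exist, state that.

The unique pure-strategy Nash equilibrium is (Barley, Soy).

Farm 1 against Corn: payoffs 7, 1 → best response Barley.
Farm 1 against Soy: payoffs 8, 0 → best response Barley.
Farm 1 against Wheat: payoffs 6, 5 → best response Barley.
Farm 2 against Barley: payoffs 3, 4, 0 → best response Soy.
Farm 2 against Corn: payoffs 3, 7, 8 → best response Wheat.
Mutual best responses: (Barley, Soy).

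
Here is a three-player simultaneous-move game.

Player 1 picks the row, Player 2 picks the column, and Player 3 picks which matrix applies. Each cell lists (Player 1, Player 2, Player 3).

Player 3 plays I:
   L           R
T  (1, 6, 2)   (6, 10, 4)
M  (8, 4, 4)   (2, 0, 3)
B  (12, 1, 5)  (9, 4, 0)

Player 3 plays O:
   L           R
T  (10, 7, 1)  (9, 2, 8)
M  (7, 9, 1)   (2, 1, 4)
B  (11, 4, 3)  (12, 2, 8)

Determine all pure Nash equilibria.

none

Player 1 against (L, I): payoffs 1, 8, 12 → best response B.
Player 1 against (L, O): payoffs 10, 7, 11 → best response B.
Player 1 against (R, I): payoffs 6, 2, 9 → best response B.
Player 1 against (R, O): payoffs 9, 2, 12 → best response B.
Player 2 against (T, I): payoffs 6, 10 → best response R.
Player 2 against (T, O): payoffs 7, 2 → best response L.
Player 2 against (M, I): payoffs 4, 0 → best response L.
Player 2 against (M, O): payoffs 9, 1 → best response L.
Player 2 against (B, I): payoffs 1, 4 → best response R.
Player 2 against (B, O): payoffs 4, 2 → best response L.
Player 3 against (T, L): payoffs 2, 1 → best response I.
Player 3 against (T, R): payoffs 4, 8 → best response O.
Player 3 against (M, L): payoffs 4, 1 → best response I.
Player 3 against (M, R): payoffs 3, 4 → best response O.
Player 3 against (B, L): payoffs 5, 3 → best response I.
Player 3 against (B, R): payoffs 0, 8 → best response O.
No profile is a mutual best response for all players.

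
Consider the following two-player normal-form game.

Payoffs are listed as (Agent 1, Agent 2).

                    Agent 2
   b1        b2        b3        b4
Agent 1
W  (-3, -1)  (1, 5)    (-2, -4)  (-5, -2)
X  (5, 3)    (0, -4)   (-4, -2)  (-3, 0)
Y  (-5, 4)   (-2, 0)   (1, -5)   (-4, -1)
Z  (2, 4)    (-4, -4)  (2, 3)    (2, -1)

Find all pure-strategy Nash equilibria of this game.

Check each profile: it is a Nash equilibrium iff no player can strictly gain by switching unilaterally.
(W, b1): Agent 1 can switch to X (-3 → 5). Not NE.
(W, b2): Agent 1 gets 1, best alternative 0; Agent 2 gets 5, best alternative -1. No profitable deviation — NE.
(W, b3): Agent 1 can switch to Y (-2 → 1). Not NE.
(W, b4): Agent 1 can switch to X (-5 → -3). Not NE.
(X, b1): Agent 1 gets 5, best alternative 2; Agent 2 gets 3, best alternative 0. No profitable deviation — NE.
(X, b2): Agent 1 can switch to W (0 → 1). Not NE.
(X, b3): Agent 1 can switch to W (-4 → -2). Not NE.
(X, b4): Agent 1 can switch to Z (-3 → 2). Not NE.
(Y, b1): Agent 1 can switch to W (-5 → -3). Not NE.
(Y, b2): Agent 1 can switch to W (-2 → 1). Not NE.
(The remaining 6 profiles each have a profitable deviation by the same check.)

The pure Nash equilibria are (W, b2) and (X, b1).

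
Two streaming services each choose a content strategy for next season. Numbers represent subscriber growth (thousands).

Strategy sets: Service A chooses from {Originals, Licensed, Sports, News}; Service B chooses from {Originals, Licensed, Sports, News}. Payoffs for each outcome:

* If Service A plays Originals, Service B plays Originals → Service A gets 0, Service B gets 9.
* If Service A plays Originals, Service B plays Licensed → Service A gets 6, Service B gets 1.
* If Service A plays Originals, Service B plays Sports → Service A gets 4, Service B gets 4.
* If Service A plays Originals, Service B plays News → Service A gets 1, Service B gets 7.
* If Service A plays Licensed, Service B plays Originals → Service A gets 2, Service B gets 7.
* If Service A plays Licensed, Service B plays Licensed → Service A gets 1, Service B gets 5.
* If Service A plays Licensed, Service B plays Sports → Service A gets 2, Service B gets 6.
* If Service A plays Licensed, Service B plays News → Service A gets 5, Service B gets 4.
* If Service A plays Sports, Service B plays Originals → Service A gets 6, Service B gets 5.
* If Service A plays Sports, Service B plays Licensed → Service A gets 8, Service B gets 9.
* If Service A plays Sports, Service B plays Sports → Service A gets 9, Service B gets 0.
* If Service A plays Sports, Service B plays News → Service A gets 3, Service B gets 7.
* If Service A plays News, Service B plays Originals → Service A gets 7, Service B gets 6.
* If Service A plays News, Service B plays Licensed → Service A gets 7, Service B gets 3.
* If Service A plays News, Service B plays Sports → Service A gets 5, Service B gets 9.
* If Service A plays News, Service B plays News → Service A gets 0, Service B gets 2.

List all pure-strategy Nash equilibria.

(Sports, Licensed)

For each strategy profile, look for a profitable unilateral deviation.
(Originals, Originals): Service A can switch to Licensed (0 → 2). Not NE.
(Originals, Licensed): Service A can switch to Sports (6 → 8). Not NE.
(Originals, Sports): Service A can switch to Sports (4 → 9). Not NE.
(Originals, News): Service A can switch to Licensed (1 → 5). Not NE.
(Licensed, Originals): Service A can switch to Sports (2 → 6). Not NE.
(Licensed, Licensed): Service A can switch to Originals (1 → 6). Not NE.
(Licensed, Sports): Service A can switch to Originals (2 → 4). Not NE.
(Licensed, News): Service B can switch to Originals (4 → 7). Not NE.
(Sports, Originals): Service A can switch to News (6 → 7). Not NE.
(Sports, Licensed): Service A gets 8, best alternative 7; Service B gets 9, best alternative 7. No profitable deviation — NE.
(Sports, Sports): Service B can switch to Originals (0 → 5). Not NE.
(Sports, News): Service A can switch to Licensed (3 → 5). Not NE.
(News, Originals): Service B can switch to Sports (6 → 9). Not NE.
(The remaining 3 profiles each have a profitable deviation by the same check.)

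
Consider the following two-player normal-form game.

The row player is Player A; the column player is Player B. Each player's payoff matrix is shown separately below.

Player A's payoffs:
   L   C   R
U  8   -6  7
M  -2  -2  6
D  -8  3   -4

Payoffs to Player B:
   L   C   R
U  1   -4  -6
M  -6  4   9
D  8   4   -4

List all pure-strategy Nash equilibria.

(U, L)

Player A against L: payoffs 8, -2, -8 → best response U.
Player A against C: payoffs -6, -2, 3 → best response D.
Player A against R: payoffs 7, 6, -4 → best response U.
Player B against U: payoffs 1, -4, -6 → best response L.
Player B against M: payoffs -6, 4, 9 → best response R.
Player B against D: payoffs 8, 4, -4 → best response L.
Mutual best responses: (U, L).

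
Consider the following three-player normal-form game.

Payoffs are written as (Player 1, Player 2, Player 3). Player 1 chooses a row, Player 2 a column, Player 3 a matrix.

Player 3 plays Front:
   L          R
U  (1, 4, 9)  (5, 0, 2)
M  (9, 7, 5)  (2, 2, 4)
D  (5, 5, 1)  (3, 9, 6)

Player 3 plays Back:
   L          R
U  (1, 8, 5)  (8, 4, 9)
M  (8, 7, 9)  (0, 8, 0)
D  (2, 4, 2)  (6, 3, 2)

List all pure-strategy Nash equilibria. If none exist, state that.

For each strategy profile, look for a profitable unilateral deviation.
(U, L, Front): Player 1 can switch to M (1 → 9). Not NE.
(U, L, Back): Player 1 can switch to M (1 → 8). Not NE.
(U, R, Front): Player 2 can switch to L (0 → 4). Not NE.
(U, R, Back): Player 2 can switch to L (4 → 8). Not NE.
(M, L, Front): Player 3 can switch to Back (5 → 9). Not NE.
(M, L, Back): Player 2 can switch to R (7 → 8). Not NE.
(M, R, Front): Player 1 can switch to U (2 → 5). Not NE.
(M, R, Back): Player 1 can switch to U (0 → 8). Not NE.
(The remaining 4 profiles each have a profitable deviation by the same check.)

No pure-strategy Nash equilibrium.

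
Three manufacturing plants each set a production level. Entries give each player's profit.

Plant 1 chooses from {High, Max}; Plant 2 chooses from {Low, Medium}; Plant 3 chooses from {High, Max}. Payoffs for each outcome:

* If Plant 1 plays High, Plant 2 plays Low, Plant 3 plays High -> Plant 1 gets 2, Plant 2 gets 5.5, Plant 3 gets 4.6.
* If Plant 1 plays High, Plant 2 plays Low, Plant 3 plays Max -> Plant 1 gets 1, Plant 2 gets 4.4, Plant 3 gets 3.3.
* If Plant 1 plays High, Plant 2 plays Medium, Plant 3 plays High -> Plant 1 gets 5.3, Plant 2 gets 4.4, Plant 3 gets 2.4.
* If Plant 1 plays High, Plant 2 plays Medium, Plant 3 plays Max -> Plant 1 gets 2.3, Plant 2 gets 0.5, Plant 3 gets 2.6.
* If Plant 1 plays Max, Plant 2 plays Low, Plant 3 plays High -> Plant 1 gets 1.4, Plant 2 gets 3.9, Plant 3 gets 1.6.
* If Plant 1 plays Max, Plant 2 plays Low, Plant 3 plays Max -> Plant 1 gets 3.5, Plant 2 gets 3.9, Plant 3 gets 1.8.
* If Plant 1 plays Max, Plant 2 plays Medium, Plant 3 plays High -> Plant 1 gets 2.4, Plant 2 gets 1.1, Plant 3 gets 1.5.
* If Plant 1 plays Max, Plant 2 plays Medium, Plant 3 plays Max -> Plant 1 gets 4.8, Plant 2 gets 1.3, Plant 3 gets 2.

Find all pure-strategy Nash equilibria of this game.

For each player, find the best response to each opponent profile; mutual best responses are the pure NE.
Plant 1 against (Low, High): payoffs 2, 1.4 → best response High.
Plant 1 against (Low, Max): payoffs 1, 3.5 → best response Max.
Plant 1 against (Medium, High): payoffs 5.3, 2.4 → best response High.
Plant 1 against (Medium, Max): payoffs 2.3, 4.8 → best response Max.
Plant 2 against (High, High): payoffs 5.5, 4.4 → best response Low.
Plant 2 against (High, Max): payoffs 4.4, 0.5 → best response Low.
Plant 2 against (Max, High): payoffs 3.9, 1.1 → best response Low.
Plant 2 against (Max, Max): payoffs 3.9, 1.3 → best response Low.
Plant 3 against (High, Low): payoffs 4.6, 3.3 → best response High.
Plant 3 against (High, Medium): payoffs 2.4, 2.6 → best response Max.
Plant 3 against (Max, Low): payoffs 1.6, 1.8 → best response Max.
Plant 3 against (Max, Medium): payoffs 1.5, 2 → best response Max.
Mutual best responses: (High, Low, High); (Max, Low, Max).

(High, Low, High), (Max, Low, Max)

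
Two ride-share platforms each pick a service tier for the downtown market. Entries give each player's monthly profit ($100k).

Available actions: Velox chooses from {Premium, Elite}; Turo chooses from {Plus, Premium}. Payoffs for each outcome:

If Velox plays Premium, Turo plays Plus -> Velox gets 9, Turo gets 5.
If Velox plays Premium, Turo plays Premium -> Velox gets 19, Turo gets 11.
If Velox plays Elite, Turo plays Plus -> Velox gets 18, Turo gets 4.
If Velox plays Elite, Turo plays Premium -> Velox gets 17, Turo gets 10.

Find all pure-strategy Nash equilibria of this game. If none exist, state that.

(Premium, Premium)

For each player, find the best response to each opponent profile; mutual best responses are the pure NE.
Velox against Plus: payoffs 9, 18 → best response Elite.
Velox against Premium: payoffs 19, 17 → best response Premium.
Turo against Premium: payoffs 5, 11 → best response Premium.
Turo against Elite: payoffs 4, 10 → best response Premium.
Mutual best responses: (Premium, Premium).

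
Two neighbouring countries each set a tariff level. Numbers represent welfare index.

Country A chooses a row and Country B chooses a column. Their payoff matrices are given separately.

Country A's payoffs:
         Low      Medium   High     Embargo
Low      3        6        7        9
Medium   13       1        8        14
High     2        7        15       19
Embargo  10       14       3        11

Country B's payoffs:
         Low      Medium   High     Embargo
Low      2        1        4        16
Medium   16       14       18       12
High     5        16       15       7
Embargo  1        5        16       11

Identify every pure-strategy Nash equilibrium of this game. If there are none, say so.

none

Country A against Low: payoffs 3, 13, 2, 10 → best response Medium.
Country A against Medium: payoffs 6, 1, 7, 14 → best response Embargo.
Country A against High: payoffs 7, 8, 15, 3 → best response High.
Country A against Embargo: payoffs 9, 14, 19, 11 → best response High.
Country B against Low: payoffs 2, 1, 4, 16 → best response Embargo.
Country B against Medium: payoffs 16, 14, 18, 12 → best response High.
Country B against High: payoffs 5, 16, 15, 7 → best response Medium.
Country B against Embargo: payoffs 1, 5, 16, 11 → best response High.
No profile is a mutual best response for all players.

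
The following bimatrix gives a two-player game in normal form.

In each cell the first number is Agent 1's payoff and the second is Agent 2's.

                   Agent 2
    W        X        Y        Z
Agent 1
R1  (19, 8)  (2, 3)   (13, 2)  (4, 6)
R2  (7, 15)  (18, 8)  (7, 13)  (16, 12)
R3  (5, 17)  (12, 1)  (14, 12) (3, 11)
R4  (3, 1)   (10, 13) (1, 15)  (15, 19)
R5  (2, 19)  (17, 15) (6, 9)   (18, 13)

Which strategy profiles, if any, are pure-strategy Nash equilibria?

The unique pure-strategy Nash equilibrium is (R1, W).

Check each profile: it is a Nash equilibrium iff no player can strictly gain by switching unilaterally.
(R1, W): Agent 1 gets 19, best alternative 7; Agent 2 gets 8, best alternative 6. No profitable deviation — NE.
(R1, X): Agent 1 can switch to R2 (2 → 18). Not NE.
(R1, Y): Agent 1 can switch to R3 (13 → 14). Not NE.
(R1, Z): Agent 1 can switch to R2 (4 → 16). Not NE.
(R2, W): Agent 1 can switch to R1 (7 → 19). Not NE.
(R2, X): Agent 2 can switch to W (8 → 15). Not NE.
(R2, Y): Agent 1 can switch to R1 (7 → 13). Not NE.
(R2, Z): Agent 1 can switch to R5 (16 → 18). Not NE.
(R3, W): Agent 1 can switch to R1 (5 → 19). Not NE.
(The remaining 11 profiles each have a profitable deviation by the same check.)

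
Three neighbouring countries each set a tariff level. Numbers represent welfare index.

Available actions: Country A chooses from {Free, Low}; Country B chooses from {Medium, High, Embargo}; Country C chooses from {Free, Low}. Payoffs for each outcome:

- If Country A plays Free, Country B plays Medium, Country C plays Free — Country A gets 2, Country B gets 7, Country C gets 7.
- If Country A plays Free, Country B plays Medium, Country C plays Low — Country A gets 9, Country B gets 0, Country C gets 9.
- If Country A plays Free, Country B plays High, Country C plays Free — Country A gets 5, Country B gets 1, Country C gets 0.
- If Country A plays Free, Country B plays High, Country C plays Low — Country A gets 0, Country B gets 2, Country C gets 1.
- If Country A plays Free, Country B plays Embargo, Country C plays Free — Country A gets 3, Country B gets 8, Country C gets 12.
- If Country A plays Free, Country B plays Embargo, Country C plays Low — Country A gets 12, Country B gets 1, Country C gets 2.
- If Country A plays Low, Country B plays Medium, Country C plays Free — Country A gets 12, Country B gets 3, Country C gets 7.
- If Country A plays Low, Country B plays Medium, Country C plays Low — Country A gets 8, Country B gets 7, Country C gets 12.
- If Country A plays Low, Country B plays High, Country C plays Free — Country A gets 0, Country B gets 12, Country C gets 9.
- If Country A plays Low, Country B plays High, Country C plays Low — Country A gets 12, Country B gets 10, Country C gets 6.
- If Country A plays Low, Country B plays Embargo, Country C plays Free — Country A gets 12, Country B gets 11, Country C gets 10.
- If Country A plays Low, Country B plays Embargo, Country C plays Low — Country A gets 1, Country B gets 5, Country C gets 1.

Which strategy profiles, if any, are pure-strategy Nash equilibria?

Country A against (Medium, Free): payoffs 2, 12 → best response Low.
Country A against (Medium, Low): payoffs 9, 8 → best response Free.
Country A against (High, Free): payoffs 5, 0 → best response Free.
Country A against (High, Low): payoffs 0, 12 → best response Low.
Country A against (Embargo, Free): payoffs 3, 12 → best response Low.
Country A against (Embargo, Low): payoffs 12, 1 → best response Free.
Country B against (Free, Free): payoffs 7, 1, 8 → best response Embargo.
Country B against (Free, Low): payoffs 0, 2, 1 → best response High.
Country B against (Low, Free): payoffs 3, 12, 11 → best response High.
Country B against (Low, Low): payoffs 7, 10, 5 → best response High.
Country C against (Free, Medium): payoffs 7, 9 → best response Low.
Country C against (Free, High): payoffs 0, 1 → best response Low.
Country C against (Free, Embargo): payoffs 12, 2 → best response Free.
Country C against (Low, Medium): payoffs 7, 12 → best response Low.
Country C against (Low, High): payoffs 9, 6 → best response Free.
Country C against (Low, Embargo): payoffs 10, 1 → best response Free.
No profile is a mutual best response for all players.

This game has no pure Nash equilibrium.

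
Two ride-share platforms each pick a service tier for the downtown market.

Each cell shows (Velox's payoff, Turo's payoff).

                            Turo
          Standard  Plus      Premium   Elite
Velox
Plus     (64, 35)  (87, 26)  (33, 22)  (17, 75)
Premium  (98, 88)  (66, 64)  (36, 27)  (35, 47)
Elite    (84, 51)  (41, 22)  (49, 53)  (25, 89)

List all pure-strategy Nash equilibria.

Pure NE: (Premium, Standard)

(Plus, Standard): Velox can switch to Premium (64 → 98). Not NE.
(Plus, Plus): Turo can switch to Standard (26 → 35). Not NE.
(Plus, Premium): Velox can switch to Premium (33 → 36). Not NE.
(Plus, Elite): Velox can switch to Premium (17 → 35). Not NE.
(Premium, Standard): Velox gets 98, best alternative 84; Turo gets 88, best alternative 64. No profitable deviation — NE.
(Premium, Plus): Velox can switch to Plus (66 → 87). Not NE.
(Premium, Premium): Velox can switch to Elite (36 → 49). Not NE.
(The remaining 5 profiles each have a profitable deviation by the same check.)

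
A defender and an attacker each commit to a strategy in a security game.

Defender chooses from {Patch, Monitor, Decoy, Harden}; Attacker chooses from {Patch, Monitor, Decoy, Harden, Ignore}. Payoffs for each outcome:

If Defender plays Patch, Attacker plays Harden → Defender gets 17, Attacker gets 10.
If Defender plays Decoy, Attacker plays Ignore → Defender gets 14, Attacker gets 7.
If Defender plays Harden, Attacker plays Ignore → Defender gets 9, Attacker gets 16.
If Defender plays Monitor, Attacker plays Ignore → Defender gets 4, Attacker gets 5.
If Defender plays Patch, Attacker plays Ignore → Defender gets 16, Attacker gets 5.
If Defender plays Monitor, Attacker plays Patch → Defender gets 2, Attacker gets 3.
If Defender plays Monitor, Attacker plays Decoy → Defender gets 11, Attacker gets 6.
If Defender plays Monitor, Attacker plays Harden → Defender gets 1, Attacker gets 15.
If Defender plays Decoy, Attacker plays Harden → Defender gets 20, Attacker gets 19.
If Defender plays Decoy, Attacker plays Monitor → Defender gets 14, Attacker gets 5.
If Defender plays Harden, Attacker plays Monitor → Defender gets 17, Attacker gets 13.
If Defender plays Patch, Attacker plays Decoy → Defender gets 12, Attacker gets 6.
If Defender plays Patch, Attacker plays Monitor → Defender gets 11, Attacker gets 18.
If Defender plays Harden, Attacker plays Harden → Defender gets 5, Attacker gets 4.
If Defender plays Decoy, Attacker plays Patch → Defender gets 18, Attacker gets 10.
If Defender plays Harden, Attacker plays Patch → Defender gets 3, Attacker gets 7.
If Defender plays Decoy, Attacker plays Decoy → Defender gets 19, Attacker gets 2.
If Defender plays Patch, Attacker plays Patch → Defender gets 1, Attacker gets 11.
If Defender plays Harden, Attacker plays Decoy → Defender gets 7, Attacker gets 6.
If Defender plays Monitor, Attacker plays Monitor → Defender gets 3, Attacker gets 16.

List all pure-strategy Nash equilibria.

For each strategy profile, look for a profitable unilateral deviation.
(Patch, Patch): Defender can switch to Monitor (1 → 2). Not NE.
(Patch, Monitor): Defender can switch to Decoy (11 → 14). Not NE.
(Patch, Decoy): Defender can switch to Decoy (12 → 19). Not NE.
(Patch, Harden): Defender can switch to Decoy (17 → 20). Not NE.
(Patch, Ignore): Attacker can switch to Patch (5 → 11). Not NE.
(Monitor, Patch): Defender can switch to Decoy (2 → 18). Not NE.
(Monitor, Monitor): Defender can switch to Patch (3 → 11). Not NE.
(Monitor, Decoy): Defender can switch to Patch (11 → 12). Not NE.
(Monitor, Harden): Defender can switch to Patch (1 → 17). Not NE.
(Monitor, Ignore): Defender can switch to Patch (4 → 16). Not NE.
(Decoy, Harden): Defender gets 20, best alternative 17; Attacker gets 19, best alternative 10. No profitable deviation — NE.
(The remaining 9 profiles each have a profitable deviation by the same check.)

Pure NE: (Decoy, Harden)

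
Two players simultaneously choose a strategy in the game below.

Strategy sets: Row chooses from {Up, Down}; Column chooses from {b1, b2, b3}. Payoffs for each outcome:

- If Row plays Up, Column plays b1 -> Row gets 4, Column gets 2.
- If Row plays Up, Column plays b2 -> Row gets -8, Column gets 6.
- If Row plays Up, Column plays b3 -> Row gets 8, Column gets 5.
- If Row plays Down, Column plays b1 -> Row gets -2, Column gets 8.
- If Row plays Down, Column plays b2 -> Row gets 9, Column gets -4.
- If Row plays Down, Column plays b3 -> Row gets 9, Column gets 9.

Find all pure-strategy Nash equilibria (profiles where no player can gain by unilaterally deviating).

(Down, b3)

(Up, b1): Column can switch to b2 (2 → 6). Not NE.
(Up, b2): Row can switch to Down (-8 → 9). Not NE.
(Up, b3): Row can switch to Down (8 → 9). Not NE.
(Down, b1): Row can switch to Up (-2 → 4). Not NE.
(Down, b2): Column can switch to b1 (-4 → 8). Not NE.
(Down, b3): Row gets 9, best alternative 8; Column gets 9, best alternative 8. No profitable deviation — NE.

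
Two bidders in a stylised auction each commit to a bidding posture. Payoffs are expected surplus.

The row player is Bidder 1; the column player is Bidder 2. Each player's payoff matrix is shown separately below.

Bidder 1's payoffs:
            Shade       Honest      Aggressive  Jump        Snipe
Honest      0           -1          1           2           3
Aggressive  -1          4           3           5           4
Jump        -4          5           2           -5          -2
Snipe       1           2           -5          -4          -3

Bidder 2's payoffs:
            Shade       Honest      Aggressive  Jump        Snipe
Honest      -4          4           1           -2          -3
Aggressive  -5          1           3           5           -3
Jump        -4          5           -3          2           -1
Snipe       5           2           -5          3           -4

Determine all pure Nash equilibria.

(Aggressive, Jump) and (Jump, Honest) and (Snipe, Shade)

Bidder 1 against Shade: payoffs 0, -1, -4, 1 → best response Snipe.
Bidder 1 against Honest: payoffs -1, 4, 5, 2 → best response Jump.
Bidder 1 against Aggressive: payoffs 1, 3, 2, -5 → best response Aggressive.
Bidder 1 against Jump: payoffs 2, 5, -5, -4 → best response Aggressive.
Bidder 1 against Snipe: payoffs 3, 4, -2, -3 → best response Aggressive.
Bidder 2 against Honest: payoffs -4, 4, 1, -2, -3 → best response Honest.
Bidder 2 against Aggressive: payoffs -5, 1, 3, 5, -3 → best response Jump.
Bidder 2 against Jump: payoffs -4, 5, -3, 2, -1 → best response Honest.
Bidder 2 against Snipe: payoffs 5, 2, -5, 3, -4 → best response Shade.
Mutual best responses: (Aggressive, Jump); (Jump, Honest); (Snipe, Shade).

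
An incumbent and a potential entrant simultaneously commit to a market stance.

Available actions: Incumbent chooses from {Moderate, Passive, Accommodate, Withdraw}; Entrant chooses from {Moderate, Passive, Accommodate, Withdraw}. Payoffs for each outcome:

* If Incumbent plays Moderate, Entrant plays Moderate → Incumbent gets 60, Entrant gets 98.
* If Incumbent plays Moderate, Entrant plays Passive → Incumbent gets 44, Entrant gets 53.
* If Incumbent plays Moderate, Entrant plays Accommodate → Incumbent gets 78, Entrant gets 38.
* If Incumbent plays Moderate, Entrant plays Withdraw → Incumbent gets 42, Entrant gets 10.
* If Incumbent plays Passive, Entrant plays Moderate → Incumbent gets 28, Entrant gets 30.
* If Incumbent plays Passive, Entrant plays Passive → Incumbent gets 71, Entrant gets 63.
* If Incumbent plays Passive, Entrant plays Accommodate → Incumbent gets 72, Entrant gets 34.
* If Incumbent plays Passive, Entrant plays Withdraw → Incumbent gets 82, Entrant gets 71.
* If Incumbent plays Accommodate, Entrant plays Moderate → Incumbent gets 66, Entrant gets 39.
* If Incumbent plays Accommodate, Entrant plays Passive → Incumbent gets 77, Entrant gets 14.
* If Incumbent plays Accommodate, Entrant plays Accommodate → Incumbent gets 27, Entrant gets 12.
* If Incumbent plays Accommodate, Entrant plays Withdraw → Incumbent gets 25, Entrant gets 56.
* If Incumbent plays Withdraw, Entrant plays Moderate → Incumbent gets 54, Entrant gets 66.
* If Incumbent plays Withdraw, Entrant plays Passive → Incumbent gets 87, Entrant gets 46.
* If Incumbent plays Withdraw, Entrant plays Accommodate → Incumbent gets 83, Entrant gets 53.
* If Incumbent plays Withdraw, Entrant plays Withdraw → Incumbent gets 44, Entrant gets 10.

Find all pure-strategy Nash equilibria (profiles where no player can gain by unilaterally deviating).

For each player, find the best response to each opponent profile; mutual best responses are the pure NE.
Incumbent against Moderate: payoffs 60, 28, 66, 54 → best response Accommodate.
Incumbent against Passive: payoffs 44, 71, 77, 87 → best response Withdraw.
Incumbent against Accommodate: payoffs 78, 72, 27, 83 → best response Withdraw.
Incumbent against Withdraw: payoffs 42, 82, 25, 44 → best response Passive.
Entrant against Moderate: payoffs 98, 53, 38, 10 → best response Moderate.
Entrant against Passive: payoffs 30, 63, 34, 71 → best response Withdraw.
Entrant against Accommodate: payoffs 39, 14, 12, 56 → best response Withdraw.
Entrant against Withdraw: payoffs 66, 46, 53, 10 → best response Moderate.
Mutual best responses: (Passive, Withdraw).

Pure NE: (Passive, Withdraw)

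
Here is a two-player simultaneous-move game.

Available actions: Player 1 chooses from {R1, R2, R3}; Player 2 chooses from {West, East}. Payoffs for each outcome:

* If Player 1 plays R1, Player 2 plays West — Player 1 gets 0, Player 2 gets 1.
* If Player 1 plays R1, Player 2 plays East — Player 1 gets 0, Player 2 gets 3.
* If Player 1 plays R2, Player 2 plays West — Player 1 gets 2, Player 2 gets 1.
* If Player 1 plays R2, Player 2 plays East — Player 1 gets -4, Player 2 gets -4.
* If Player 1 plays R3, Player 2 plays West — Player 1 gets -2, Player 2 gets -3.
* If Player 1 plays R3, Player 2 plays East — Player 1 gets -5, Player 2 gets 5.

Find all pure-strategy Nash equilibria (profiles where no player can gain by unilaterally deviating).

Pure-strategy Nash equilibria: (R1, East) and (R2, West)

Mark each player's best response to every combination of opponents' strategies; a profile where every player is best-responding is a pure Nash equilibrium.
Player 1 against West: payoffs 0, 2, -2 → best response R2.
Player 1 against East: payoffs 0, -4, -5 → best response R1.
Player 2 against R1: payoffs 1, 3 → best response East.
Player 2 against R2: payoffs 1, -4 → best response West.
Player 2 against R3: payoffs -3, 5 → best response East.
Mutual best responses: (R1, East); (R2, West).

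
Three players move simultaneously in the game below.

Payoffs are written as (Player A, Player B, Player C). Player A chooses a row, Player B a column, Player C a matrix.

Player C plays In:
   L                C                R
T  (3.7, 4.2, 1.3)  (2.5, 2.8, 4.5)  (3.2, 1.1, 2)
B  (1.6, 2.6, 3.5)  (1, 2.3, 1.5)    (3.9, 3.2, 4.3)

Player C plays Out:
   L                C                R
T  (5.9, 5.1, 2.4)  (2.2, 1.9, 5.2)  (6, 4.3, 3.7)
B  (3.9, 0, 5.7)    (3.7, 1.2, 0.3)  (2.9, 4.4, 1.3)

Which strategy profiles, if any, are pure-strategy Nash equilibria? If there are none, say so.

Pure-strategy Nash equilibria: (T, L, Out); (B, R, In)

Player A against (L, In): payoffs 3.7, 1.6 → best response T.
Player A against (L, Out): payoffs 5.9, 3.9 → best response T.
Player A against (C, In): payoffs 2.5, 1 → best response T.
Player A against (C, Out): payoffs 2.2, 3.7 → best response B.
Player A against (R, In): payoffs 3.2, 3.9 → best response B.
Player A against (R, Out): payoffs 6, 2.9 → best response T.
Player B against (T, In): payoffs 4.2, 2.8, 1.1 → best response L.
Player B against (T, Out): payoffs 5.1, 1.9, 4.3 → best response L.
Player B against (B, In): payoffs 2.6, 2.3, 3.2 → best response R.
Player B against (B, Out): payoffs 0, 1.2, 4.4 → best response R.
Player C against (T, L): payoffs 1.3, 2.4 → best response Out.
Player C against (T, C): payoffs 4.5, 5.2 → best response Out.
Player C against (T, R): payoffs 2, 3.7 → best response Out.
Player C against (B, L): payoffs 3.5, 5.7 → best response Out.
Player C against (B, C): payoffs 1.5, 0.3 → best response In.
Player C against (B, R): payoffs 4.3, 1.3 → best response In.
Mutual best responses: (T, L, Out); (B, R, In).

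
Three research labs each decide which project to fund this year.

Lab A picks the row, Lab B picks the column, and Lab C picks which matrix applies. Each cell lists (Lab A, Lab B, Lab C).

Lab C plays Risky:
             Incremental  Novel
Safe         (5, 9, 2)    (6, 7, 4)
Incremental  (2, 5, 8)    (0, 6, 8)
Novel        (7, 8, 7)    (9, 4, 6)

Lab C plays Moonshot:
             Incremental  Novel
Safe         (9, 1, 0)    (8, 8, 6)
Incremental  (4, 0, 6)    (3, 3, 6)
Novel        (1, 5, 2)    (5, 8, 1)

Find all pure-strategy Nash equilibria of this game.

(Safe, Novel, Moonshot), (Novel, Incremental, Risky)

(Safe, Incremental, Risky): Lab A can switch to Novel (5 → 7). Not NE.
(Safe, Incremental, Moonshot): Lab B can switch to Novel (1 → 8). Not NE.
(Safe, Novel, Risky): Lab A can switch to Novel (6 → 9). Not NE.
(Safe, Novel, Moonshot): Lab A gets 8, best alternative 5; Lab B gets 8, best alternative 1; Lab C gets 6, best alternative 4. No profitable deviation — NE.
(Incremental, Incremental, Risky): Lab A can switch to Safe (2 → 5). Not NE.
(Incremental, Incremental, Moonshot): Lab A can switch to Safe (4 → 9). Not NE.
(Incremental, Novel, Risky): Lab A can switch to Safe (0 → 6). Not NE.
(Incremental, Novel, Moonshot): Lab A can switch to Safe (3 → 8). Not NE.
(Novel, Incremental, Risky): Lab A gets 7, best alternative 5; Lab B gets 8, best alternative 4; Lab C gets 7, best alternative 2. No profitable deviation — NE.
(Novel, Incremental, Moonshot): Lab A can switch to Safe (1 → 9). Not NE.
(Novel, Novel, Risky): Lab B can switch to Incremental (4 → 8). Not NE.
(Novel, Novel, Moonshot): Lab A can switch to Safe (5 → 8). Not NE.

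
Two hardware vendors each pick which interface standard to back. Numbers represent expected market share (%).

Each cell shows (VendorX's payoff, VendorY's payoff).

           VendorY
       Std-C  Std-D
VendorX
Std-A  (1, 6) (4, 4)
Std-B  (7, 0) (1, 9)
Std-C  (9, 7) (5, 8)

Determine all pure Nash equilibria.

Pure NE: (Std-C, Std-D)

VendorX against Std-C: payoffs 1, 7, 9 → best response Std-C.
VendorX against Std-D: payoffs 4, 1, 5 → best response Std-C.
VendorY against Std-A: payoffs 6, 4 → best response Std-C.
VendorY against Std-B: payoffs 0, 9 → best response Std-D.
VendorY against Std-C: payoffs 7, 8 → best response Std-D.
Mutual best responses: (Std-C, Std-D).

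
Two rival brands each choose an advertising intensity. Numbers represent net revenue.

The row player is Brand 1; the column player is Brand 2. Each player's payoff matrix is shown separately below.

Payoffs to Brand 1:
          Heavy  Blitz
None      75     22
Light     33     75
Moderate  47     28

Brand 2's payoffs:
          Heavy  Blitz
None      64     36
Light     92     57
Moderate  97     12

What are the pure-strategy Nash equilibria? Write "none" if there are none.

The unique pure-strategy Nash equilibrium is (None, Heavy).

Brand 1 against Heavy: payoffs 75, 33, 47 → best response None.
Brand 1 against Blitz: payoffs 22, 75, 28 → best response Light.
Brand 2 against None: payoffs 64, 36 → best response Heavy.
Brand 2 against Light: payoffs 92, 57 → best response Heavy.
Brand 2 against Moderate: payoffs 97, 12 → best response Heavy.
Mutual best responses: (None, Heavy).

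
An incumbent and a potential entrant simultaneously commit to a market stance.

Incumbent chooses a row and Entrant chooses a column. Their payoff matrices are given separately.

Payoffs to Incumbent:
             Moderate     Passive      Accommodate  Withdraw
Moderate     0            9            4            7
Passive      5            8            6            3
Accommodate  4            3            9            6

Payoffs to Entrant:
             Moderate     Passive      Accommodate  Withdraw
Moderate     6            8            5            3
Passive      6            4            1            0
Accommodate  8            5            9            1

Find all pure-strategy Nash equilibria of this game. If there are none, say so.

(Moderate, Passive), (Passive, Moderate), (Accommodate, Accommodate)

Incumbent against Moderate: payoffs 0, 5, 4 → best response Passive.
Incumbent against Passive: payoffs 9, 8, 3 → best response Moderate.
Incumbent against Accommodate: payoffs 4, 6, 9 → best response Accommodate.
Incumbent against Withdraw: payoffs 7, 3, 6 → best response Moderate.
Entrant against Moderate: payoffs 6, 8, 5, 3 → best response Passive.
Entrant against Passive: payoffs 6, 4, 1, 0 → best response Moderate.
Entrant against Accommodate: payoffs 8, 5, 9, 1 → best response Accommodate.
Mutual best responses: (Moderate, Passive); (Passive, Moderate); (Accommodate, Accommodate).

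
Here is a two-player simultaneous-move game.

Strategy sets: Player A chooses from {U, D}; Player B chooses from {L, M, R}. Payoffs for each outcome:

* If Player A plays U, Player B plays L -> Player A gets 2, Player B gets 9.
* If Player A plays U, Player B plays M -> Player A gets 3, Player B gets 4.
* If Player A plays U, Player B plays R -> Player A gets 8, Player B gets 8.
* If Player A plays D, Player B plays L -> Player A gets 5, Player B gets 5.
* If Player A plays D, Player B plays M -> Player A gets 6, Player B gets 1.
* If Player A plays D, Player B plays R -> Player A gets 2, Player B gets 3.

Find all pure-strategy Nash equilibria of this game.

Pure NE: (D, L)

(U, L): Player A can switch to D (2 → 5). Not NE.
(U, M): Player A can switch to D (3 → 6). Not NE.
(U, R): Player B can switch to L (8 → 9). Not NE.
(D, L): Player A gets 5, best alternative 2; Player B gets 5, best alternative 3. No profitable deviation — NE.
(D, M): Player B can switch to L (1 → 5). Not NE.
(D, R): Player A can switch to U (2 → 8). Not NE.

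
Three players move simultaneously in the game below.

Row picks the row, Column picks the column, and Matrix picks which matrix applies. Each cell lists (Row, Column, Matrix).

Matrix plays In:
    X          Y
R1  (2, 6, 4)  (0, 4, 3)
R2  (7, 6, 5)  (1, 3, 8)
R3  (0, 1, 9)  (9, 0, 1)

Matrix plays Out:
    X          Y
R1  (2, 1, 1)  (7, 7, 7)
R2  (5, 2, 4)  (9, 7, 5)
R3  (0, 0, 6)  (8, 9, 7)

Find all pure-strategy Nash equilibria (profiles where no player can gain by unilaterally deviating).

(R1, X, In): Row can switch to R2 (2 → 7). Not NE.
(R1, X, Out): Row can switch to R2 (2 → 5). Not NE.
(R1, Y, In): Row can switch to R2 (0 → 1). Not NE.
(R1, Y, Out): Row can switch to R2 (7 → 9). Not NE.
(R2, X, In): Row gets 7, best alternative 2; Column gets 6, best alternative 3; Matrix gets 5, best alternative 4. No profitable deviation — NE.
(R2, X, Out): Column can switch to Y (2 → 7). Not NE.
(R2, Y, In): Row can switch to R3 (1 → 9). Not NE.
(The remaining 5 profiles each have a profitable deviation by the same check.)

(R2, X, In)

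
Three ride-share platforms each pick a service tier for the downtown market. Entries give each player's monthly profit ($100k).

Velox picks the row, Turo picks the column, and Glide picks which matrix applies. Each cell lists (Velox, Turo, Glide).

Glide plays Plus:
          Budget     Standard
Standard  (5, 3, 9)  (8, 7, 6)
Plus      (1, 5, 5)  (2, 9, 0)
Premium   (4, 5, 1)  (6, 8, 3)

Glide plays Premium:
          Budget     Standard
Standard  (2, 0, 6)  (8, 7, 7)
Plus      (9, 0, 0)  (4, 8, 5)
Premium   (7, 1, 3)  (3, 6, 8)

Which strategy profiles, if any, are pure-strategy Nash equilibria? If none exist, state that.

(Standard, Budget, Plus): Turo can switch to Standard (3 → 7). Not NE.
(Standard, Budget, Premium): Velox can switch to Plus (2 → 9). Not NE.
(Standard, Standard, Plus): Glide can switch to Premium (6 → 7). Not NE.
(Standard, Standard, Premium): Velox gets 8, best alternative 4; Turo gets 7, best alternative 0; Glide gets 7, best alternative 6. No profitable deviation — NE.
(Plus, Budget, Plus): Velox can switch to Standard (1 → 5). Not NE.
(Plus, Budget, Premium): Turo can switch to Standard (0 → 8). Not NE.
(Plus, Standard, Plus): Velox can switch to Standard (2 → 8). Not NE.
(Plus, Standard, Premium): Velox can switch to Standard (4 → 8). Not NE.
(Premium, Budget, Plus): Velox can switch to Standard (4 → 5). Not NE.
(Premium, Budget, Premium): Velox can switch to Plus (7 → 9). Not NE.
(Premium, Standard, Plus): Velox can switch to Standard (6 → 8). Not NE.
(The remaining 1 profile has a profitable deviation by the same check.)

Pure NE: (Standard, Standard, Premium)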